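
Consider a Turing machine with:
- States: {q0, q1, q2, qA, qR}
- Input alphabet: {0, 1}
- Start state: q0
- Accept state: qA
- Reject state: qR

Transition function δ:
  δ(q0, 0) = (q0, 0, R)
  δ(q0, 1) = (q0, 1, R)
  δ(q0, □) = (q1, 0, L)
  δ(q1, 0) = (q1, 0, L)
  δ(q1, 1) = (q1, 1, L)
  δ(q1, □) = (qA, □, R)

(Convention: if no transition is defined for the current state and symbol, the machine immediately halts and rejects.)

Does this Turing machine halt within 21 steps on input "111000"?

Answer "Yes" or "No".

Execution trace:
Initial: [q0]111000
Step 1: δ(q0, 1) = (q0, 1, R) → 1[q0]11000
Step 2: δ(q0, 1) = (q0, 1, R) → 11[q0]1000
Step 3: δ(q0, 1) = (q0, 1, R) → 111[q0]000
Step 4: δ(q0, 0) = (q0, 0, R) → 1110[q0]00
Step 5: δ(q0, 0) = (q0, 0, R) → 11100[q0]0
Step 6: δ(q0, 0) = (q0, 0, R) → 111000[q0]□
Step 7: δ(q0, □) = (q1, 0, L) → 11100[q1]00
Step 8: δ(q1, 0) = (q1, 0, L) → 1110[q1]000
Step 9: δ(q1, 0) = (q1, 0, L) → 111[q1]0000
Step 10: δ(q1, 0) = (q1, 0, L) → 11[q1]10000
Step 11: δ(q1, 1) = (q1, 1, L) → 1[q1]110000
Step 12: δ(q1, 1) = (q1, 1, L) → [q1]1110000
Step 13: δ(q1, 1) = (q1, 1, L) → [q1]□1110000
Step 14: δ(q1, □) = (qA, □, R) → □[qA]1110000

The machine reaches the accept state qA and halts.
The machine halted after 14 steps (within the 21-step bound).

Answer: Yes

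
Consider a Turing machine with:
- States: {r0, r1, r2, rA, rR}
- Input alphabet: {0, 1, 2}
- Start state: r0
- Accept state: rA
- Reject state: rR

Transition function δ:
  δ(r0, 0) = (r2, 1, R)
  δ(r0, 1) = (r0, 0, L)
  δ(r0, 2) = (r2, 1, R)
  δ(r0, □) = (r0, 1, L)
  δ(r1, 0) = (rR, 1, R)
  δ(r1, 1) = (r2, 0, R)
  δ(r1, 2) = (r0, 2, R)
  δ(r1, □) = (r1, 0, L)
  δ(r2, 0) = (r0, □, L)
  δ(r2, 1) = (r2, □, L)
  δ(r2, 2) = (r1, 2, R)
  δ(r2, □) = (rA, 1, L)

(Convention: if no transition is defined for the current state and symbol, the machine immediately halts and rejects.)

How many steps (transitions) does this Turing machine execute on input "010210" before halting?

Execution trace:
Initial: [r0]010210
Step 1: δ(r0, 0) = (r2, 1, R) → 1[r2]10210
Step 2: δ(r2, 1) = (r2, □, L) → [r2]1□0210
Step 3: δ(r2, 1) = (r2, □, L) → [r2]□□□0210
Step 4: δ(r2, □) = (rA, 1, L) → [rA]□1□□0210

The machine reaches the accept state rA and halts.

The machine executed 4 steps before halting.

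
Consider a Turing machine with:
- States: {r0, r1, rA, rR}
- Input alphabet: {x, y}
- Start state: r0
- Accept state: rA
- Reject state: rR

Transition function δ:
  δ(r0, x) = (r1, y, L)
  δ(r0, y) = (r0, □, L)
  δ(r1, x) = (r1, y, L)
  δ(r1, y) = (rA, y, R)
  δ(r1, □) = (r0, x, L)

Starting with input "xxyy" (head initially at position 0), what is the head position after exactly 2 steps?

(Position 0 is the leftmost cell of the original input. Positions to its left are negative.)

Execution trace (head position shown):
Step 0: [r0]xxyy  (head at position 0)
Step 1: move left → [r1]□yxyy  (head at position -1)
Step 2: move left → [r0]□xyxyy  (head at position -2)

After 2 steps, the head is at position -2.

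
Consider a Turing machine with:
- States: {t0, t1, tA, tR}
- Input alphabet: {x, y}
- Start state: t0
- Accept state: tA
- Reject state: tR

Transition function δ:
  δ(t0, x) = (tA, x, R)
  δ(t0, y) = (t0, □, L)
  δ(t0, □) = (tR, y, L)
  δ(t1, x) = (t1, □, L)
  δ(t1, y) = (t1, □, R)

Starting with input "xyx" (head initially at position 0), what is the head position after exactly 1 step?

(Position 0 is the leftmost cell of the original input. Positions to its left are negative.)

Execution trace (head position shown):
Step 0: [t0]xyx  (head at position 0)
Step 1: move right → x[tA]yx  (head at position 1)

After 1 step, the head is at position 1.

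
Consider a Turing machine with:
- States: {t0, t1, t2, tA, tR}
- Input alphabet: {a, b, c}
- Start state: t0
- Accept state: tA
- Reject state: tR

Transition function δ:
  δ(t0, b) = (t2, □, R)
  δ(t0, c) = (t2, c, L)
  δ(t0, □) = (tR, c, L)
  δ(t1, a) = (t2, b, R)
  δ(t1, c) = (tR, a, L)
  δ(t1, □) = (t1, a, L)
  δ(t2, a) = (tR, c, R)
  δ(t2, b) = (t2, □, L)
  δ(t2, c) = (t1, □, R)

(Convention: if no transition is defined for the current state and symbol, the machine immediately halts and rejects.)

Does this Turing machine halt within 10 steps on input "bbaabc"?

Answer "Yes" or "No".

Execution trace:
Initial: [t0]bbaabc
Step 1: δ(t0, b) = (t2, □, R) → □[t2]baabc
Step 2: δ(t2, b) = (t2, □, L) → [t2]□□aabc

No transition is defined for δ(t2, □). By convention the machine halts and rejects.
The machine halted after 2 steps (within the 10-step bound).

Answer: Yes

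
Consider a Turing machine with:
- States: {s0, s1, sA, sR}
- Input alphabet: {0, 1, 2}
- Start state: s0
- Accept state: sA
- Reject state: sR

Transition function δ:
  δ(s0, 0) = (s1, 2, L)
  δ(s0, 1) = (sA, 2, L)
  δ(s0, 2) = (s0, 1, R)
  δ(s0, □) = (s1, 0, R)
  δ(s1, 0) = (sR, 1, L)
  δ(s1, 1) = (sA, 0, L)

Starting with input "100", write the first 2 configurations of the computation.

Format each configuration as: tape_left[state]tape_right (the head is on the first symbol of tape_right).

Transitions applied:
Step 1: δ(s0, 1) = (sA, 2, L)

The first 2 configurations are:
[s0]100 ⊢ [sA]□200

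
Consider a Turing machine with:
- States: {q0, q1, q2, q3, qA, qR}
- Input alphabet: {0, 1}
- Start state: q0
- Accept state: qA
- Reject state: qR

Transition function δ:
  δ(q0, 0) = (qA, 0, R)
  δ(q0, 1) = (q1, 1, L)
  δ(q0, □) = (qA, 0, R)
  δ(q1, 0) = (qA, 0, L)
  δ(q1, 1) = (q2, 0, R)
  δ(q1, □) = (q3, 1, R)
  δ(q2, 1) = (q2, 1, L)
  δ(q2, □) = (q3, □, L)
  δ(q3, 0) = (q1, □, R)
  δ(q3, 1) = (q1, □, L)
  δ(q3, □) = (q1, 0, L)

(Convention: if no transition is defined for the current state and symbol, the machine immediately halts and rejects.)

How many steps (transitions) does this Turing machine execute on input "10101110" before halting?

Execution trace:
Initial: [q0]10101110
Step 1: δ(q0, 1) = (q1, 1, L) → [q1]□10101110
Step 2: δ(q1, □) = (q3, 1, R) → 1[q3]10101110
Step 3: δ(q3, 1) = (q1, □, L) → [q1]1□0101110
Step 4: δ(q1, 1) = (q2, 0, R) → 0[q2]□0101110
Step 5: δ(q2, □) = (q3, □, L) → [q3]0□0101110
Step 6: δ(q3, 0) = (q1, □, R) → □[q1]□0101110
Step 7: δ(q1, □) = (q3, 1, R) → □1[q3]0101110
Step 8: δ(q3, 0) = (q1, □, R) → □1□[q1]101110
Step 9: δ(q1, 1) = (q2, 0, R) → □1□0[q2]01110

No transition is defined for δ(q2, 0). By convention the machine halts and rejects.

The machine executed 9 steps before halting.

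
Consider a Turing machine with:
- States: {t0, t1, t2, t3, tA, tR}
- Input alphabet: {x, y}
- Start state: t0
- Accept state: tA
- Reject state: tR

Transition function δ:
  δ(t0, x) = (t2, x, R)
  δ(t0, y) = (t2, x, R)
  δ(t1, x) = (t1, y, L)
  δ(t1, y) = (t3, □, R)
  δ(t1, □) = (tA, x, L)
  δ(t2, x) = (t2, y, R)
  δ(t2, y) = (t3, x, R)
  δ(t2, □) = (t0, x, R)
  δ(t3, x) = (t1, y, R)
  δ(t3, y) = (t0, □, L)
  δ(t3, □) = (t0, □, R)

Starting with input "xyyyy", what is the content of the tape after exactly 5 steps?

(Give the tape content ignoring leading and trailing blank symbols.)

Execution trace:
Initial: [t0]xyyyy
Step 1: δ(t0, x) = (t2, x, R) → x[t2]yyyy
Step 2: δ(t2, y) = (t3, x, R) → xx[t3]yyy
Step 3: δ(t3, y) = (t0, □, L) → x[t0]x□yy
Step 4: δ(t0, x) = (t2, x, R) → xx[t2]□yy
Step 5: δ(t2, □) = (t0, x, R) → xxx[t0]yy

After 5 steps, the tape (ignoring leading/trailing blanks) is: xxxyy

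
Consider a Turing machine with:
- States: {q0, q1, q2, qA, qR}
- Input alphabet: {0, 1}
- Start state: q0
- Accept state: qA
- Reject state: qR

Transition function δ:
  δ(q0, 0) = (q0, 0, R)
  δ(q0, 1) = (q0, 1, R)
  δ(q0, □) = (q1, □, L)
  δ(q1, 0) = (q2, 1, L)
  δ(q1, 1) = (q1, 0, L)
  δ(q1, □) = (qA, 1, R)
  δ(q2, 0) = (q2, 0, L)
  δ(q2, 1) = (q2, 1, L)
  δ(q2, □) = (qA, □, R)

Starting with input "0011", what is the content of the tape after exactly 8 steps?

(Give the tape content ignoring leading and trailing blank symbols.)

Execution trace:
Initial: [q0]0011
Step 1: δ(q0, 0) = (q0, 0, R) → 0[q0]011
Step 2: δ(q0, 0) = (q0, 0, R) → 00[q0]11
Step 3: δ(q0, 1) = (q0, 1, R) → 001[q0]1
Step 4: δ(q0, 1) = (q0, 1, R) → 0011[q0]□
Step 5: δ(q0, □) = (q1, □, L) → 001[q1]1□
Step 6: δ(q1, 1) = (q1, 0, L) → 00[q1]10□
Step 7: δ(q1, 1) = (q1, 0, L) → 0[q1]000□
Step 8: δ(q1, 0) = (q2, 1, L) → [q2]0100□

After 8 steps, the tape (ignoring leading/trailing blanks) is: 0100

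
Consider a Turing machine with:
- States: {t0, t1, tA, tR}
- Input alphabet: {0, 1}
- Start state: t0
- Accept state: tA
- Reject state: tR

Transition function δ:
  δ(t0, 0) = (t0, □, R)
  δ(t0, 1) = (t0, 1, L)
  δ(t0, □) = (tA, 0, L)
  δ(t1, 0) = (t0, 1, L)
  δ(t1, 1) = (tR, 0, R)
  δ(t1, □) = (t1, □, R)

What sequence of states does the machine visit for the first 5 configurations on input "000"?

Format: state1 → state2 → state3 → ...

Execution trace:
Initial: [t0]000
Step 1: δ(t0, 0) = (t0, □, R) → □[t0]00
Step 2: δ(t0, 0) = (t0, □, R) → □□[t0]0
Step 3: δ(t0, 0) = (t0, □, R) → □□□[t0]□
Step 4: δ(t0, □) = (tA, 0, L) → □□[tA]□0

The machine reaches the accept state tA and halts.

State sequence: t0 → t0 → t0 → t0 → tA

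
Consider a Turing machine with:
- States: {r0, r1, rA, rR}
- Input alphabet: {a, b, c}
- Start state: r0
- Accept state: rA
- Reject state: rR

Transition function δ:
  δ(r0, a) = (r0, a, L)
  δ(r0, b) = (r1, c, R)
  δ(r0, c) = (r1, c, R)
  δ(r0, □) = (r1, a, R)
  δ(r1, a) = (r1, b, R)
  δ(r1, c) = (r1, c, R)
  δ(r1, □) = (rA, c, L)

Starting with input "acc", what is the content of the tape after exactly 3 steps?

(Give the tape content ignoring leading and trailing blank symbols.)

Execution trace:
Initial: [r0]acc
Step 1: δ(r0, a) = (r0, a, L) → [r0]□acc
Step 2: δ(r0, □) = (r1, a, R) → a[r1]acc
Step 3: δ(r1, a) = (r1, b, R) → ab[r1]cc

After 3 steps, the tape (ignoring leading/trailing blanks) is: abcc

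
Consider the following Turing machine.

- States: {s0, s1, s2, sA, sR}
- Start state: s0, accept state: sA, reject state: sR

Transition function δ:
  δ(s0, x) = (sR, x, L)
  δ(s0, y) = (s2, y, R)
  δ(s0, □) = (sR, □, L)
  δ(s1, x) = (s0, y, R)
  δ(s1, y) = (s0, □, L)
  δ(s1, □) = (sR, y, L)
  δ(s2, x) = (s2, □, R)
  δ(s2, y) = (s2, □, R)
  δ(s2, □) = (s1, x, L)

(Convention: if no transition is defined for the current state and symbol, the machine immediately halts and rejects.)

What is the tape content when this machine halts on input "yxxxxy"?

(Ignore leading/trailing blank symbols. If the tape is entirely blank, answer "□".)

Execution trace:
Initial: [s0]yxxxxy
Step 1: δ(s0, y) = (s2, y, R) → y[s2]xxxxy
Step 2: δ(s2, x) = (s2, □, R) → y□[s2]xxxy
Step 3: δ(s2, x) = (s2, □, R) → y□□[s2]xxy
Step 4: δ(s2, x) = (s2, □, R) → y□□□[s2]xy
Step 5: δ(s2, x) = (s2, □, R) → y□□□□[s2]y
Step 6: δ(s2, y) = (s2, □, R) → y□□□□□[s2]□
Step 7: δ(s2, □) = (s1, x, L) → y□□□□[s1]□x
Step 8: δ(s1, □) = (sR, y, L) → y□□□[sR]□yx

The machine reaches the reject state sR and halts.

Final tape (ignoring leading/trailing blanks): y□□□□yx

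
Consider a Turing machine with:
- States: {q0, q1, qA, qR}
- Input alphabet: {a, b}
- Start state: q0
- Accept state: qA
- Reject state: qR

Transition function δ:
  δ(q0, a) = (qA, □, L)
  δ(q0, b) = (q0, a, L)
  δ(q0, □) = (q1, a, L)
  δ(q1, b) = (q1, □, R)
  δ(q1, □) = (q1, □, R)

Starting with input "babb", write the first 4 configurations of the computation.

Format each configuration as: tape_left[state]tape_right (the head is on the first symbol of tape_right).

Transitions applied:
Step 1: δ(q0, b) = (q0, a, L)
Step 2: δ(q0, □) = (q1, a, L)
Step 3: δ(q1, □) = (q1, □, R)

The first 4 configurations are:
[q0]babb ⊢ [q0]□aabb ⊢ [q1]□aaabb ⊢ □[q1]aaabb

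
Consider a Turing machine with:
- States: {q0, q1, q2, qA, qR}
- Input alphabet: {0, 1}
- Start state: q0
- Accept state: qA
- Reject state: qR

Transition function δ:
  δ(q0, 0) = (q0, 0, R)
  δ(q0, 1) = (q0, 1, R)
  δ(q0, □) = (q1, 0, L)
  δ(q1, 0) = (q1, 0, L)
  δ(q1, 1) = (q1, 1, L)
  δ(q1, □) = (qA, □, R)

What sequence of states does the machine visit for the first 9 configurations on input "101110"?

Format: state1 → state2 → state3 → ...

Execution trace:
Initial: [q0]101110
Step 1: δ(q0, 1) = (q0, 1, R) → 1[q0]01110
Step 2: δ(q0, 0) = (q0, 0, R) → 10[q0]1110
Step 3: δ(q0, 1) = (q0, 1, R) → 101[q0]110
Step 4: δ(q0, 1) = (q0, 1, R) → 1011[q0]10
Step 5: δ(q0, 1) = (q0, 1, R) → 10111[q0]0
Step 6: δ(q0, 0) = (q0, 0, R) → 101110[q0]□
Step 7: δ(q0, □) = (q1, 0, L) → 10111[q1]00
Step 8: δ(q1, 0) = (q1, 0, L) → 1011[q1]100

State sequence: q0 → q0 → q0 → q0 → q0 → q0 → q0 → q1 → q1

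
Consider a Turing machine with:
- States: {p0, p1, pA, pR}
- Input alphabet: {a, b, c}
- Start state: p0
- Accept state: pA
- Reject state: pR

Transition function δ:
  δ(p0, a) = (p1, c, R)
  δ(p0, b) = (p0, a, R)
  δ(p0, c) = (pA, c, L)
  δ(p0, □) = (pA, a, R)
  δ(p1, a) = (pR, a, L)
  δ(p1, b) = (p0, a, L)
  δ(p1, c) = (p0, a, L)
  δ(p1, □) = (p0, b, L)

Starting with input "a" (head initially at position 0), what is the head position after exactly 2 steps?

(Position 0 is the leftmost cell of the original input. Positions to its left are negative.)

Execution trace (head position shown):
Step 0: [p0]a  (head at position 0)
Step 1: move right → c[p1]□  (head at position 1)
Step 2: move left → [p0]cb  (head at position 0)

After 2 steps, the head is at position 0.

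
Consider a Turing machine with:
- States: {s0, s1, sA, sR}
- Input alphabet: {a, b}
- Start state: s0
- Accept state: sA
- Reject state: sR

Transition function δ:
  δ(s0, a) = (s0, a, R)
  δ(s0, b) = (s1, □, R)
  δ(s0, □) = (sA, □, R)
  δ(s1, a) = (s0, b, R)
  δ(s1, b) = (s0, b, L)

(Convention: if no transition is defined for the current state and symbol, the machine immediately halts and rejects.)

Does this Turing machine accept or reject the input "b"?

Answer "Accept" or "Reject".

Execution trace:
Initial: [s0]b
Step 1: δ(s0, b) = (s1, □, R) → □[s1]□

No transition is defined for δ(s1, □). By convention the machine halts and rejects.

Answer: Reject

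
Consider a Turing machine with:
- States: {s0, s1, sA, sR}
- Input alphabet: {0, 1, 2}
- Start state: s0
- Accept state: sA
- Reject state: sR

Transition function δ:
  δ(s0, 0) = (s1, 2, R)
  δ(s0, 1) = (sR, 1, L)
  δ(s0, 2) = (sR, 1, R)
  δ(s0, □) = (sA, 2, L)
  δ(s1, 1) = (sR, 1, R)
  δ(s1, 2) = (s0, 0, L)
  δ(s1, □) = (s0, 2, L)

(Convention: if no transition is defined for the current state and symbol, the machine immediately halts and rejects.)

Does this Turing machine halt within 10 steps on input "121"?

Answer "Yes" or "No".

Execution trace:
Initial: [s0]121
Step 1: δ(s0, 1) = (sR, 1, L) → [sR]□121

The machine reaches the reject state sR and halts.
The machine halted after 1 step (within the 10-step bound).

Answer: Yes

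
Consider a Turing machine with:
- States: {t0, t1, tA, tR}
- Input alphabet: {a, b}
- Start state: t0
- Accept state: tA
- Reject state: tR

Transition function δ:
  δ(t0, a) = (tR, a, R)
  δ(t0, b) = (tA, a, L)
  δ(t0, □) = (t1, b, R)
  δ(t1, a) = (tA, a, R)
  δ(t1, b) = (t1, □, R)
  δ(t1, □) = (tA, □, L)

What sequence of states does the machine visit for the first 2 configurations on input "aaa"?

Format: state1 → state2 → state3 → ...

Execution trace:
Initial: [t0]aaa
Step 1: δ(t0, a) = (tR, a, R) → a[tR]aa

The machine reaches the reject state tR and halts.

State sequence: t0 → tR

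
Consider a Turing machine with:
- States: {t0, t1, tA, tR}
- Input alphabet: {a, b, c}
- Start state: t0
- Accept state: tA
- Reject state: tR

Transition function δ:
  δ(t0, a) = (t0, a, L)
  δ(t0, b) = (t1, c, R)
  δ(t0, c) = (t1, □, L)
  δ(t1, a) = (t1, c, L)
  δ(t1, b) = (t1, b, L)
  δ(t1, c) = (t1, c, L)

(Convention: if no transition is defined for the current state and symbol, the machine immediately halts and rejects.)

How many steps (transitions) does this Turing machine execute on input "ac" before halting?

Execution trace:
Initial: [t0]ac
Step 1: δ(t0, a) = (t0, a, L) → [t0]□ac

No transition is defined for δ(t0, □). By convention the machine halts and rejects.

The machine executed 1 step before halting.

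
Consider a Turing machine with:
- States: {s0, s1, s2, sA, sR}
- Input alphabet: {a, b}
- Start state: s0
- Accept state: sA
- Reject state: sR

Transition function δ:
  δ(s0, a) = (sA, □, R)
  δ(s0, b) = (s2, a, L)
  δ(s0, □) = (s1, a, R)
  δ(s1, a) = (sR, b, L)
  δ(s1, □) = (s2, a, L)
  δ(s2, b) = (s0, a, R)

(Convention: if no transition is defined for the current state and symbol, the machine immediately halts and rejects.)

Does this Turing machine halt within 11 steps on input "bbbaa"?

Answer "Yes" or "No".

Execution trace:
Initial: [s0]bbbaa
Step 1: δ(s0, b) = (s2, a, L) → [s2]□abbaa

No transition is defined for δ(s2, □). By convention the machine halts and rejects.
The machine halted after 1 step (within the 11-step bound).

Answer: Yes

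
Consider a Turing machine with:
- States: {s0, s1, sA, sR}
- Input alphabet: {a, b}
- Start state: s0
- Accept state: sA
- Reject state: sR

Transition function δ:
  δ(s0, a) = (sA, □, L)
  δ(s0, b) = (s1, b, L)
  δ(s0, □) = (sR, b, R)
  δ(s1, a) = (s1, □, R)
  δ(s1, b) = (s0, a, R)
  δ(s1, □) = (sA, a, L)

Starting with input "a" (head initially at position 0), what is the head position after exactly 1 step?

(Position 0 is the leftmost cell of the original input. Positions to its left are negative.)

Execution trace (head position shown):
Step 0: [s0]a  (head at position 0)
Step 1: move left → [sA]□□  (head at position -1)

After 1 step, the head is at position -1.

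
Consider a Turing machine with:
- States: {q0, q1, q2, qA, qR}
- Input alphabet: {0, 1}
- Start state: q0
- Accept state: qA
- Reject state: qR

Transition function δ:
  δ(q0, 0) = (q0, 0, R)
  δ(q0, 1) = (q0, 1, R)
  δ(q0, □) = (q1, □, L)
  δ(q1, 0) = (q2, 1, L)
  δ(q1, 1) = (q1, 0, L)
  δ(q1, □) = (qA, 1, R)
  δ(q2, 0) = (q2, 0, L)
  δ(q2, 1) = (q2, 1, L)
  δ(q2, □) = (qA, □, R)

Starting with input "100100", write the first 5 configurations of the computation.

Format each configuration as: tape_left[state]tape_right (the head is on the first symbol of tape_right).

Transitions applied:
Step 1: δ(q0, 1) = (q0, 1, R)
Step 2: δ(q0, 0) = (q0, 0, R)
Step 3: δ(q0, 0) = (q0, 0, R)
Step 4: δ(q0, 1) = (q0, 1, R)

The first 5 configurations are:
[q0]100100 ⊢ 1[q0]00100 ⊢ 10[q0]0100 ⊢ 100[q0]100 ⊢ 1001[q0]00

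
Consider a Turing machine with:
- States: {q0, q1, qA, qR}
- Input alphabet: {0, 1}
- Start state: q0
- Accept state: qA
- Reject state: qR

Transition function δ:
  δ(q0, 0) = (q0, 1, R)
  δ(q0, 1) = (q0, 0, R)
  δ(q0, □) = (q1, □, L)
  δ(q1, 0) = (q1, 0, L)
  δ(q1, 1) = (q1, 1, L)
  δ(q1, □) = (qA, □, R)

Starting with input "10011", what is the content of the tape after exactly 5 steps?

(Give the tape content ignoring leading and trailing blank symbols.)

Execution trace:
Initial: [q0]10011
Step 1: δ(q0, 1) = (q0, 0, R) → 0[q0]0011
Step 2: δ(q0, 0) = (q0, 1, R) → 01[q0]011
Step 3: δ(q0, 0) = (q0, 1, R) → 011[q0]11
Step 4: δ(q0, 1) = (q0, 0, R) → 0110[q0]1
Step 5: δ(q0, 1) = (q0, 0, R) → 01100[q0]□

After 5 steps, the tape (ignoring leading/trailing blanks) is: 01100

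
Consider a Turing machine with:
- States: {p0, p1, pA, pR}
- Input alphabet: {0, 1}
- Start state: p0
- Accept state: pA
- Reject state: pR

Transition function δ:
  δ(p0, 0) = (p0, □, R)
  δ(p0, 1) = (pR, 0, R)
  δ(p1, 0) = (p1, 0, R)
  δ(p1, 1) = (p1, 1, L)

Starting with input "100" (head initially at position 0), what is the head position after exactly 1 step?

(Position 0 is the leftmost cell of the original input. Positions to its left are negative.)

Execution trace (head position shown):
Step 0: [p0]100  (head at position 0)
Step 1: move right → 0[pR]00  (head at position 1)

After 1 step, the head is at position 1.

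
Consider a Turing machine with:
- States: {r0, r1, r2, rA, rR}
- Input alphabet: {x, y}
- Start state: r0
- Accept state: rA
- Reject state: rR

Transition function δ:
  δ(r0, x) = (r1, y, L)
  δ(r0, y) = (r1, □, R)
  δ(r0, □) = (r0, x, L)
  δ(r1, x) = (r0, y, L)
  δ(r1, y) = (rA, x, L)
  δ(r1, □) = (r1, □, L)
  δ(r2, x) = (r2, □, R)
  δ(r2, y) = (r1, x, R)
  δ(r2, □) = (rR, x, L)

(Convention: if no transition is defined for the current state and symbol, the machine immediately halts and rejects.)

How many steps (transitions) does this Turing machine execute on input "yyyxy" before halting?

Execution trace:
Initial: [r0]yyyxy
Step 1: δ(r0, y) = (r1, □, R) → □[r1]yyxy
Step 2: δ(r1, y) = (rA, x, L) → [rA]□xyxy

The machine reaches the accept state rA and halts.

The machine executed 2 steps before halting.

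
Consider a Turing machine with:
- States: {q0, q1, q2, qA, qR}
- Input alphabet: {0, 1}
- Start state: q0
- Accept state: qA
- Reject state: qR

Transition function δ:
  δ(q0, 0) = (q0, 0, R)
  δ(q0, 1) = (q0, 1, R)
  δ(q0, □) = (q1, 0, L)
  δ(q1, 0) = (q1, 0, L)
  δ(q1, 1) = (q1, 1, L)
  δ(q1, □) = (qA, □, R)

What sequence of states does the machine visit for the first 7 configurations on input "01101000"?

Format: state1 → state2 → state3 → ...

Execution trace:
Initial: [q0]01101000
Step 1: δ(q0, 0) = (q0, 0, R) → 0[q0]1101000
Step 2: δ(q0, 1) = (q0, 1, R) → 01[q0]101000
Step 3: δ(q0, 1) = (q0, 1, R) → 011[q0]01000
Step 4: δ(q0, 0) = (q0, 0, R) → 0110[q0]1000
Step 5: δ(q0, 1) = (q0, 1, R) → 01101[q0]000
Step 6: δ(q0, 0) = (q0, 0, R) → 011010[q0]00

State sequence: q0 → q0 → q0 → q0 → q0 → q0 → q0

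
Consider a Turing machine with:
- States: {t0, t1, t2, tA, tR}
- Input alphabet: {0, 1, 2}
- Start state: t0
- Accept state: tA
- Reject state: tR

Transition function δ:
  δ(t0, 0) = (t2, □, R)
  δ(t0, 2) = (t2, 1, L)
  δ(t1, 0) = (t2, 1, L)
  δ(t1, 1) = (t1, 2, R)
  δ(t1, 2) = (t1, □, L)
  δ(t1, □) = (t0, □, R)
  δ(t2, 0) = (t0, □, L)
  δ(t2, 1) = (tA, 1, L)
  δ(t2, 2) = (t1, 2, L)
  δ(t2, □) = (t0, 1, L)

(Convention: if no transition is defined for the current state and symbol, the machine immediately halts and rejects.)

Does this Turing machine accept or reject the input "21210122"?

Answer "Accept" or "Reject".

Execution trace:
Initial: [t0]21210122
Step 1: δ(t0, 2) = (t2, 1, L) → [t2]□11210122
Step 2: δ(t2, □) = (t0, 1, L) → [t0]□111210122

No transition is defined for δ(t0, □). By convention the machine halts and rejects.

Answer: Reject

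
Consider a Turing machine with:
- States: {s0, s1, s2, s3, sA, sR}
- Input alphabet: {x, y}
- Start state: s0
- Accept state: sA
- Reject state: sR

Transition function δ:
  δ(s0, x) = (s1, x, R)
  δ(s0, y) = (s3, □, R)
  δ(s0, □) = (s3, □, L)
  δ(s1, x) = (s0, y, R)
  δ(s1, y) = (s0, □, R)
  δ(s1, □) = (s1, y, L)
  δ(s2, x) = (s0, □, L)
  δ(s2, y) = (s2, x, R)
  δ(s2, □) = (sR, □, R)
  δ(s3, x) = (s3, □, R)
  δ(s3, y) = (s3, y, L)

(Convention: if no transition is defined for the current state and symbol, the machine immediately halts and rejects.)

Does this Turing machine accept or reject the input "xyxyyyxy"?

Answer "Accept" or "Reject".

Execution trace:
Initial: [s0]xyxyyyxy
Step 1: δ(s0, x) = (s1, x, R) → x[s1]yxyyyxy
Step 2: δ(s1, y) = (s0, □, R) → x□[s0]xyyyxy
Step 3: δ(s0, x) = (s1, x, R) → x□x[s1]yyyxy
Step 4: δ(s1, y) = (s0, □, R) → x□x□[s0]yyxy
Step 5: δ(s0, y) = (s3, □, R) → x□x□□[s3]yxy
Step 6: δ(s3, y) = (s3, y, L) → x□x□[s3]□yxy

No transition is defined for δ(s3, □). By convention the machine halts and rejects.

Answer: Reject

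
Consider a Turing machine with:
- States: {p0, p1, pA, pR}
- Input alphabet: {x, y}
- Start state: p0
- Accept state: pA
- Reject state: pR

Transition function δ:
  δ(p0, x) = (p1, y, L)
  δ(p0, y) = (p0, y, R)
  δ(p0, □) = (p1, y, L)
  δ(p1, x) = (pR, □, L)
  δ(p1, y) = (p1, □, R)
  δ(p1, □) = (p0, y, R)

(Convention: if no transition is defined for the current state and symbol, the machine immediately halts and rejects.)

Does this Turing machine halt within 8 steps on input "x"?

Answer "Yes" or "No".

Execution trace:
Initial: [p0]x
Step 1: δ(p0, x) = (p1, y, L) → [p1]□y
Step 2: δ(p1, □) = (p0, y, R) → y[p0]y
Step 3: δ(p0, y) = (p0, y, R) → yy[p0]□
Step 4: δ(p0, □) = (p1, y, L) → y[p1]yy
Step 5: δ(p1, y) = (p1, □, R) → y□[p1]y
Step 6: δ(p1, y) = (p1, □, R) → y□□[p1]□
Step 7: δ(p1, □) = (p0, y, R) → y□□y[p0]□
Step 8: δ(p0, □) = (p1, y, L) → y□□[p1]yy

The machine has not reached a halting state after 8 steps.
The machine did not halt within the 8-step bound.

Answer: No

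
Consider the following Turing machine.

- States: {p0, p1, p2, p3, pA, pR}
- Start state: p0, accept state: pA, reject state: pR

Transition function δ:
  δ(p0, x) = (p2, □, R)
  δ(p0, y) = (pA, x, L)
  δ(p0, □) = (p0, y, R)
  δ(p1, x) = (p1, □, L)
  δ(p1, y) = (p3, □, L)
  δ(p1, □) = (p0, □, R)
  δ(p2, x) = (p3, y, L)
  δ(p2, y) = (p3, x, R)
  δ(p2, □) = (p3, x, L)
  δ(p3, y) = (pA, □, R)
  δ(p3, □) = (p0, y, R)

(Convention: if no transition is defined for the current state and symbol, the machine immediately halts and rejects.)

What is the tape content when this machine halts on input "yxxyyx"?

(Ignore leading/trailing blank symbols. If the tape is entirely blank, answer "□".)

Execution trace:
Initial: [p0]yxxyyx
Step 1: δ(p0, y) = (pA, x, L) → [pA]□xxxyyx

The machine reaches the accept state pA and halts.

Final tape (ignoring leading/trailing blanks): xxxyyx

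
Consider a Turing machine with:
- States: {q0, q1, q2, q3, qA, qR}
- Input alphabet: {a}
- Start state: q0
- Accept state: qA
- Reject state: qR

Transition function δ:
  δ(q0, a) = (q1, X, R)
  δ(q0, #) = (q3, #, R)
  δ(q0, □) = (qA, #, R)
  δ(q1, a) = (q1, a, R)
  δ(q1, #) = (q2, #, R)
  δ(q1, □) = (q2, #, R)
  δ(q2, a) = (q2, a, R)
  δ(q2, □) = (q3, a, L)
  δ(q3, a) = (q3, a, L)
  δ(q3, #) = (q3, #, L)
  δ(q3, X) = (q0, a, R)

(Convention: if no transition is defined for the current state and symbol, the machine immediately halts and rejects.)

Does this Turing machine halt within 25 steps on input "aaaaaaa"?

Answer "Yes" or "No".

Execution trace:
Initial: [q0]aaaaaaa
Step 1: δ(q0, a) = (q1, X, R) → X[q1]aaaaaa
Step 2: δ(q1, a) = (q1, a, R) → Xa[q1]aaaaa
Step 3: δ(q1, a) = (q1, a, R) → Xaa[q1]aaaa
Step 4: δ(q1, a) = (q1, a, R) → Xaaa[q1]aaa
Step 5: δ(q1, a) = (q1, a, R) → Xaaaa[q1]aa
Step 6: δ(q1, a) = (q1, a, R) → Xaaaaa[q1]a
Step 7: δ(q1, a) = (q1, a, R) → Xaaaaaa[q1]□
Step 8: δ(q1, □) = (q2, #, R) → Xaaaaaa#[q2]□
Step 9: δ(q2, □) = (q3, a, L) → Xaaaaaa[q3]#a
Step 10: δ(q3, #) = (q3, #, L) → Xaaaaa[q3]a#a
Step 11: δ(q3, a) = (q3, a, L) → Xaaaa[q3]aa#a
Step 12: δ(q3, a) = (q3, a, L) → Xaaa[q3]aaa#a
Step 13: δ(q3, a) = (q3, a, L) → Xaa[q3]aaaa#a
Step 14: δ(q3, a) = (q3, a, L) → Xa[q3]aaaaa#a
Step 15: δ(q3, a) = (q3, a, L) → X[q3]aaaaaa#a
Step 16: δ(q3, a) = (q3, a, L) → [q3]Xaaaaaa#a
Step 17: δ(q3, X) = (q0, a, R) → a[q0]aaaaaa#a
Step 18: δ(q0, a) = (q1, X, R) → aX[q1]aaaaa#a
Step 19: δ(q1, a) = (q1, a, R) → aXa[q1]aaaa#a
Step 20: δ(q1, a) = (q1, a, R) → aXaa[q1]aaa#a
Step 21: δ(q1, a) = (q1, a, R) → aXaaa[q1]aa#a
Step 22: δ(q1, a) = (q1, a, R) → aXaaaa[q1]a#a
Step 23: δ(q1, a) = (q1, a, R) → aXaaaaa[q1]#a
Step 24: δ(q1, #) = (q2, #, R) → aXaaaaa#[q2]a
Step 25: δ(q2, a) = (q2, a, R) → aXaaaaa#a[q2]□

The machine has not reached a halting state after 25 steps.
The machine did not halt within the 25-step bound.

Answer: No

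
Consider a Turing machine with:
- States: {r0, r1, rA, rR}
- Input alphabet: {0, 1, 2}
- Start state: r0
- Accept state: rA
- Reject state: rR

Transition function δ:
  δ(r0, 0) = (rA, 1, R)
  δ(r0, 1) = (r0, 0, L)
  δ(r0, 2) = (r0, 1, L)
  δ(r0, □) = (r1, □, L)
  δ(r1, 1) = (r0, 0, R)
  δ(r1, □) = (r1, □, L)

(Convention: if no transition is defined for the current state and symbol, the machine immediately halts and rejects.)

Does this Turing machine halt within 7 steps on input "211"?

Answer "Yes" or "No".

Execution trace:
Initial: [r0]211
Step 1: δ(r0, 2) = (r0, 1, L) → [r0]□111
Step 2: δ(r0, □) = (r1, □, L) → [r1]□□111
Step 3: δ(r1, □) = (r1, □, L) → [r1]□□□111
Step 4: δ(r1, □) = (r1, □, L) → [r1]□□□□111
Step 5: δ(r1, □) = (r1, □, L) → [r1]□□□□□111
Step 6: δ(r1, □) = (r1, □, L) → [r1]□□□□□□111
Step 7: δ(r1, □) = (r1, □, L) → [r1]□□□□□□□111

The machine has not reached a halting state after 7 steps.
The machine did not halt within the 7-step bound.

Answer: No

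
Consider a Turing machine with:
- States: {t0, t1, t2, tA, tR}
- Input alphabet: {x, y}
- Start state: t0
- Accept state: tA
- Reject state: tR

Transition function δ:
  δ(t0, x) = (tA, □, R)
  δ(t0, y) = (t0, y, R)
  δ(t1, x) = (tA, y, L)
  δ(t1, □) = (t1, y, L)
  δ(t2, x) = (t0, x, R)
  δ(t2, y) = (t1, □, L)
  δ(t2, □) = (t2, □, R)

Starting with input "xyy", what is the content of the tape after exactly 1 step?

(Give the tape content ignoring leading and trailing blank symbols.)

Execution trace:
Initial: [t0]xyy
Step 1: δ(t0, x) = (tA, □, R) → □[tA]yy

The machine reaches the accept state tA and halts.

After 1 step, the tape (ignoring leading/trailing blanks) is: yy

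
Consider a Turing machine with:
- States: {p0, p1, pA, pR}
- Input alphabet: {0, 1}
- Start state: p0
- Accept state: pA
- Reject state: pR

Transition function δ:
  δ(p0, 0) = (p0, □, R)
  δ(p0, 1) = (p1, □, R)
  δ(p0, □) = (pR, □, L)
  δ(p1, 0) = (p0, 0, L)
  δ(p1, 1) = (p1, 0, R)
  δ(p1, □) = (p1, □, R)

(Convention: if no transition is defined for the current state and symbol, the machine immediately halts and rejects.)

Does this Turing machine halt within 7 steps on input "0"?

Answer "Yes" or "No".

Execution trace:
Initial: [p0]0
Step 1: δ(p0, 0) = (p0, □, R) → □[p0]□
Step 2: δ(p0, □) = (pR, □, L) → [pR]□□

The machine reaches the reject state pR and halts.
The machine halted after 2 steps (within the 7-step bound).

Answer: Yes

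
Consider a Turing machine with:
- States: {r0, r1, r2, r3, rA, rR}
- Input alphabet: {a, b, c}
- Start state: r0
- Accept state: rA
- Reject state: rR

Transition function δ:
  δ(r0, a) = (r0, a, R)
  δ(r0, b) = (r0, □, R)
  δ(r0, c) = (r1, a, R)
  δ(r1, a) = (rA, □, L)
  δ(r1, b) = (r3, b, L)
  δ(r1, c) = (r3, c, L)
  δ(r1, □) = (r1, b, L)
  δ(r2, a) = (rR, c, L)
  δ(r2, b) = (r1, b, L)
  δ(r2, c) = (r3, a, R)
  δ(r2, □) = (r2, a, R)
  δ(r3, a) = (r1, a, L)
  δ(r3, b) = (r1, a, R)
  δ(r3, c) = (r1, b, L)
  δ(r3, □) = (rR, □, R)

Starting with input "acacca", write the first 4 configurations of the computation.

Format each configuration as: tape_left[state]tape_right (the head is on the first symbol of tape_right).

Transitions applied:
Step 1: δ(r0, a) = (r0, a, R)
Step 2: δ(r0, c) = (r1, a, R)
Step 3: δ(r1, a) = (rA, □, L)

The first 4 configurations are:
[r0]acacca ⊢ a[r0]cacca ⊢ aa[r1]acca ⊢ a[rA]a□cca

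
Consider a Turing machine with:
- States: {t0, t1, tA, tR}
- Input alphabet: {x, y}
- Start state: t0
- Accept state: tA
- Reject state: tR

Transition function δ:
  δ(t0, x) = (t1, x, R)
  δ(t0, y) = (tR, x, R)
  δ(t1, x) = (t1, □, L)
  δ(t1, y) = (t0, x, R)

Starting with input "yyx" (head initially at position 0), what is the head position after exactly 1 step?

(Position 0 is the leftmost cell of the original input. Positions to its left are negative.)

Execution trace (head position shown):
Step 0: [t0]yyx  (head at position 0)
Step 1: move right → x[tR]yx  (head at position 1)

After 1 step, the head is at position 1.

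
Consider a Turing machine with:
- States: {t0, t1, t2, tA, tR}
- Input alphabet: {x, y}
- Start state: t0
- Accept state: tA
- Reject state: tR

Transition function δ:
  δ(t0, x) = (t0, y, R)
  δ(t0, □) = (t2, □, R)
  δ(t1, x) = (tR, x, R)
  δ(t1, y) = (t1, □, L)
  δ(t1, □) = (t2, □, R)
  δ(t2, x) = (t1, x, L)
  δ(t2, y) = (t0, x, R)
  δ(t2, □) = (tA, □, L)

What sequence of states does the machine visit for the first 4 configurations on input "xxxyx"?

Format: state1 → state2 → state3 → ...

Execution trace:
Initial: [t0]xxxyx
Step 1: δ(t0, x) = (t0, y, R) → y[t0]xxyx
Step 2: δ(t0, x) = (t0, y, R) → yy[t0]xyx
Step 3: δ(t0, x) = (t0, y, R) → yyy[t0]yx

No transition is defined for δ(t0, y). By convention the machine halts and rejects.

State sequence: t0 → t0 → t0 → t0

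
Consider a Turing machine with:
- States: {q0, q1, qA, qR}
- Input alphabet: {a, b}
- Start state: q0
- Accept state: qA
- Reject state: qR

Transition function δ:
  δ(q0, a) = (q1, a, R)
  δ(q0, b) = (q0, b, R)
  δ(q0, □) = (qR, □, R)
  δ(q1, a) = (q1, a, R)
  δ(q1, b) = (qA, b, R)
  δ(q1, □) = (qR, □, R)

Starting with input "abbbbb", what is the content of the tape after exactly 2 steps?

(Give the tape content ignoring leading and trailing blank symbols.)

Execution trace:
Initial: [q0]abbbbb
Step 1: δ(q0, a) = (q1, a, R) → a[q1]bbbbb
Step 2: δ(q1, b) = (qA, b, R) → ab[qA]bbbb

The machine reaches the accept state qA and halts.

After 2 steps, the tape (ignoring leading/trailing blanks) is: abbbbb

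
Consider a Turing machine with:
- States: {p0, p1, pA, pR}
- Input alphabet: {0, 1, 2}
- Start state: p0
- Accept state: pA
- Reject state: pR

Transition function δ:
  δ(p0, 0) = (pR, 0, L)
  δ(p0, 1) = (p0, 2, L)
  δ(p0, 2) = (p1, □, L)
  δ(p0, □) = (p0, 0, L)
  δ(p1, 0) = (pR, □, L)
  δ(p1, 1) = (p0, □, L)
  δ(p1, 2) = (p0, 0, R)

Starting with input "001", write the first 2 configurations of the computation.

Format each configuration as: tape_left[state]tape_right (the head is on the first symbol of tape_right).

Transitions applied:
Step 1: δ(p0, 0) = (pR, 0, L)

The first 2 configurations are:
[p0]001 ⊢ [pR]□001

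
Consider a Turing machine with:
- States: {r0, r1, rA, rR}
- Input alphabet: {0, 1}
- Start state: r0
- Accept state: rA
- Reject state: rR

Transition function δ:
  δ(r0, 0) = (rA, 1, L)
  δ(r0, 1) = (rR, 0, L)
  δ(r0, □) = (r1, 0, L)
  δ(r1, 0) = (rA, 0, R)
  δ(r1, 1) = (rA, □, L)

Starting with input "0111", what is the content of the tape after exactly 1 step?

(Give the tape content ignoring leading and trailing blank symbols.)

Execution trace:
Initial: [r0]0111
Step 1: δ(r0, 0) = (rA, 1, L) → [rA]□1111

The machine reaches the accept state rA and halts.

After 1 step, the tape (ignoring leading/trailing blanks) is: 1111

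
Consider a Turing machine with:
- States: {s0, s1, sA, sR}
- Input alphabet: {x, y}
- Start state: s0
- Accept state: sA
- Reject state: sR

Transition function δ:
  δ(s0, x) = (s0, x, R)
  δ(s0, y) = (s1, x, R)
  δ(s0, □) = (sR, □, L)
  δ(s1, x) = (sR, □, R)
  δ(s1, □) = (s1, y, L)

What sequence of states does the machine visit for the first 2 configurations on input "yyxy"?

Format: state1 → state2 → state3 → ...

Execution trace:
Initial: [s0]yyxy
Step 1: δ(s0, y) = (s1, x, R) → x[s1]yxy

No transition is defined for δ(s1, y). By convention the machine halts and rejects.

State sequence: s0 → s1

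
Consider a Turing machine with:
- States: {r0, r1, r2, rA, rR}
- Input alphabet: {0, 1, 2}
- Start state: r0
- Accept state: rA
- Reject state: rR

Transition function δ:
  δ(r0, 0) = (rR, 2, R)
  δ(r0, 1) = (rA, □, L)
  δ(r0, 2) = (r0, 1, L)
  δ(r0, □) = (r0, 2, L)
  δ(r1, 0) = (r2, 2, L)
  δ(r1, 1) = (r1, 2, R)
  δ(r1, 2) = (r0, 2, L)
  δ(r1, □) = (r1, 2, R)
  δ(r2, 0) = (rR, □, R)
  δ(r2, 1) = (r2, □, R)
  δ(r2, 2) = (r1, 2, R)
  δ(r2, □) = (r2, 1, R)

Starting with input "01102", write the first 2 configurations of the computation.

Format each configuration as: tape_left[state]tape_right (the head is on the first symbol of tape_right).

Transitions applied:
Step 1: δ(r0, 0) = (rR, 2, R)

The first 2 configurations are:
[r0]01102 ⊢ 2[rR]1102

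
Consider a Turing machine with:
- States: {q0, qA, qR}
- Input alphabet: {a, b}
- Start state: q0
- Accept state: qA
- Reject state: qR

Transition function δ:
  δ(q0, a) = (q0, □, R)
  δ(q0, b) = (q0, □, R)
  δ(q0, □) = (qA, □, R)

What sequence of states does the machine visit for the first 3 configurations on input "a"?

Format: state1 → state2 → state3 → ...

Execution trace:
Initial: [q0]a
Step 1: δ(q0, a) = (q0, □, R) → □[q0]□
Step 2: δ(q0, □) = (qA, □, R) → □□[qA]□

The machine reaches the accept state qA and halts.

State sequence: q0 → q0 → qA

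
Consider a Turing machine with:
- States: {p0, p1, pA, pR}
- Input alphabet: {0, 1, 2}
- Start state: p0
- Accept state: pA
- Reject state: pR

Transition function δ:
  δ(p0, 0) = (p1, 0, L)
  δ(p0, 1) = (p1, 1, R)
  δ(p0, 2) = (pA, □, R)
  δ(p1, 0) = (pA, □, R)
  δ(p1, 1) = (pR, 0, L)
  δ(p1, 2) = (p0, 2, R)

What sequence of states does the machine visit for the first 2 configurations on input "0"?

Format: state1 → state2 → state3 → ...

Execution trace:
Initial: [p0]0
Step 1: δ(p0, 0) = (p1, 0, L) → [p1]□0

No transition is defined for δ(p1, □). By convention the machine halts and rejects.

State sequence: p0 → p1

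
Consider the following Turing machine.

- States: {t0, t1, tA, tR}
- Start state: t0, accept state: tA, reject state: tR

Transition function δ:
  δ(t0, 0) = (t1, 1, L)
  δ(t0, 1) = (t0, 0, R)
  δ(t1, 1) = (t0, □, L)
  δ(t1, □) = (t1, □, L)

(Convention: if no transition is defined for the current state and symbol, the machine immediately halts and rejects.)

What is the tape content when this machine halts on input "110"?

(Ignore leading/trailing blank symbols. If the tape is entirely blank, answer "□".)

Execution trace:
Initial: [t0]110
Step 1: δ(t0, 1) = (t0, 0, R) → 0[t0]10
Step 2: δ(t0, 1) = (t0, 0, R) → 00[t0]0
Step 3: δ(t0, 0) = (t1, 1, L) → 0[t1]01

No transition is defined for δ(t1, 0). By convention the machine halts and rejects.

Final tape (ignoring leading/trailing blanks): 001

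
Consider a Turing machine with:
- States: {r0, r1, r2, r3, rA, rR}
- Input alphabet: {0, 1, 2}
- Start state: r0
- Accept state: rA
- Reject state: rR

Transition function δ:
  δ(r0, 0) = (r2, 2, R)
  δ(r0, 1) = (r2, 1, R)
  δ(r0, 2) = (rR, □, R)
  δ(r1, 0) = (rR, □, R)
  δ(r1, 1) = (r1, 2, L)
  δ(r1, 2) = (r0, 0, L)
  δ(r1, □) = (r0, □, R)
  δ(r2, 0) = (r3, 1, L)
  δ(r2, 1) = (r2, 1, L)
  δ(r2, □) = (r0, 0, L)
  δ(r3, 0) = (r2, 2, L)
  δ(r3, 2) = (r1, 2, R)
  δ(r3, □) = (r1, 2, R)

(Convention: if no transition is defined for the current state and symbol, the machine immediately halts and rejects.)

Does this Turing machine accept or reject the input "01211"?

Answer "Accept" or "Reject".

Execution trace:
Initial: [r0]01211
Step 1: δ(r0, 0) = (r2, 2, R) → 2[r2]1211
Step 2: δ(r2, 1) = (r2, 1, L) → [r2]21211

No transition is defined for δ(r2, 2). By convention the machine halts and rejects.

Answer: Reject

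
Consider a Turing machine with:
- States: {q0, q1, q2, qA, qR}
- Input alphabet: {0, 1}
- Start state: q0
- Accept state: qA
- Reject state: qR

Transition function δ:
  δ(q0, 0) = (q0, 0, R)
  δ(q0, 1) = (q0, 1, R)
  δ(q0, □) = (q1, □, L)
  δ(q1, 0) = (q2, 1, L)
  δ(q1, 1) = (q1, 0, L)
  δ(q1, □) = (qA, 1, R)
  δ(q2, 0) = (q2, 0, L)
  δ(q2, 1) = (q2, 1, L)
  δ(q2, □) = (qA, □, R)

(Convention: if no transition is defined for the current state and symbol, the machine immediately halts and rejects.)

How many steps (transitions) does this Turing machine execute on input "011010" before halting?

Execution trace:
Initial: [q0]011010
Step 1: δ(q0, 0) = (q0, 0, R) → 0[q0]11010
Step 2: δ(q0, 1) = (q0, 1, R) → 01[q0]1010
Step 3: δ(q0, 1) = (q0, 1, R) → 011[q0]010
Step 4: δ(q0, 0) = (q0, 0, R) → 0110[q0]10
Step 5: δ(q0, 1) = (q0, 1, R) → 01101[q0]0
Step 6: δ(q0, 0) = (q0, 0, R) → 011010[q0]□
Step 7: δ(q0, □) = (q1, □, L) → 01101[q1]0□
Step 8: δ(q1, 0) = (q2, 1, L) → 0110[q2]11□
Step 9: δ(q2, 1) = (q2, 1, L) → 011[q2]011□
Step 10: δ(q2, 0) = (q2, 0, L) → 01[q2]1011□
Step 11: δ(q2, 1) = (q2, 1, L) → 0[q2]11011□
Step 12: δ(q2, 1) = (q2, 1, L) → [q2]011011□
Step 13: δ(q2, 0) = (q2, 0, L) → [q2]□011011□
Step 14: δ(q2, □) = (qA, □, R) → □[qA]011011□

The machine reaches the accept state qA and halts.

The machine executed 14 steps before halting.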